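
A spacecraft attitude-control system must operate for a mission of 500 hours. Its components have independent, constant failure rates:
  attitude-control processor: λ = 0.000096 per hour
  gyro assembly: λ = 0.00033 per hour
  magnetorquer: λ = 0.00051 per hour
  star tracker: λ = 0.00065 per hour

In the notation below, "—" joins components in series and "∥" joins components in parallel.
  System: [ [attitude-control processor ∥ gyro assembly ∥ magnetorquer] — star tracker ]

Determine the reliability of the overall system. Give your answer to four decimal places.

R(attitude-control processor) = exp(−0.000096 × 500) = 0.953134
R(gyro assembly) = exp(−0.00033 × 500) = 0.847894
R(magnetorquer) = exp(−0.00051 × 500) = 0.774916
R(star tracker) = exp(−0.00065 × 500) = 0.722527
Parallel (attitude-control processor, gyro assembly, and magnetorquer): 1 − (1 − 0.953134)(1 − 0.847894)(1 − 0.774916) = 0.998395
Series ([0.998395] and star tracker): 0.998395 × 0.722527 = 0.7214

0.7214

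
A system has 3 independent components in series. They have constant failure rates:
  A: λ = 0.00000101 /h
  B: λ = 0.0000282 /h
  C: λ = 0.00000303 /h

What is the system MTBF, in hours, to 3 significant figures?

31000

Series of exponential components: λ_sys = Σ λ_i
λ_sys = 0.00000101 + 0.0000282 + 0.00000303 = 3.2240e-05 /h
MTBF = 1 / λ_sys = 31000 h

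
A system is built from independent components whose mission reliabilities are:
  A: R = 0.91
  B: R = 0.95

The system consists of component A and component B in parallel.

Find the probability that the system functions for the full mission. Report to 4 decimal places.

0.9955

Parallel (A and B): 1 − (1 − 0.910000)(1 − 0.950000) = 0.9955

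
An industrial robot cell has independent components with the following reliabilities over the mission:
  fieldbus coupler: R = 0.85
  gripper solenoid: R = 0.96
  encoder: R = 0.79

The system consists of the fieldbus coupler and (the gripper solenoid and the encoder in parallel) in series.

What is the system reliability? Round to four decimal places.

0.8429

Parallel (gripper solenoid and encoder): 1 − (1 − 0.960000)(1 − 0.790000) = 0.991600
Series (fieldbus coupler and [0.991600]): 0.850000 × 0.991600 = 0.8429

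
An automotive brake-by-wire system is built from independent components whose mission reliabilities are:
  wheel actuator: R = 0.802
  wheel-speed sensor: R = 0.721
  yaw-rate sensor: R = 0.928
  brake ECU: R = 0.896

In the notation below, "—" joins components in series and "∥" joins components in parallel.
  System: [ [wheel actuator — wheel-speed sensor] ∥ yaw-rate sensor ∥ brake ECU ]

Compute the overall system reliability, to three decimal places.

Series (wheel actuator and wheel-speed sensor): 0.80200 × 0.72100 = 0.57824
Parallel ([0.57824], yaw-rate sensor, and brake ECU): 1 − (1 − 0.57824)(1 − 0.92800)(1 − 0.89600) = 0.997

0.997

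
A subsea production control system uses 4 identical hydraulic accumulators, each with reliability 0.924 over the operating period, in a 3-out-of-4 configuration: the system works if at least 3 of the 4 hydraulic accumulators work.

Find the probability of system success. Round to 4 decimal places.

R = Σ_{i=3}^{4} C(4,i) p^i (1−p)^{4−i} with p = 0.924
C(4,3)·0.924^3·0.076^1 = 0.239822
C(4,4)·0.924^4·0.076^0 = 0.728933
Sum = 0.9688

0.9688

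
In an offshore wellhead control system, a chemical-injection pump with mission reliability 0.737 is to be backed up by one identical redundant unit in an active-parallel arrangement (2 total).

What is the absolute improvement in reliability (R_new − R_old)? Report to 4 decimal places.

0.1938

R_before = 0.737
R_after = 1 − (1 − 0.737)^2 = 0.9308
ΔR = 0.9308 − 0.737 = 0.1938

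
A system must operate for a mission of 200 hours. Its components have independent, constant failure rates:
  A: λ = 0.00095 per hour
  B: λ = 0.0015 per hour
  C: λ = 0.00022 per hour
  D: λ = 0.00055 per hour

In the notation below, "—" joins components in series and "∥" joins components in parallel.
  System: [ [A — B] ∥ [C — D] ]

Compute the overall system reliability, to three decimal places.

0.945

R(A) = exp(−0.00095 × 200) = 0.82696
R(B) = exp(−0.0015 × 200) = 0.74082
R(C) = exp(−0.00022 × 200) = 0.95695
R(D) = exp(−0.00055 × 200) = 0.89583
Series (A and B): 0.82696 × 0.74082 = 0.61263
Series (C and D): 0.95695 × 0.89583 = 0.85726
Parallel ([0.61263] and [0.85726]): 1 − (1 − 0.61263)(1 − 0.85726) = 0.945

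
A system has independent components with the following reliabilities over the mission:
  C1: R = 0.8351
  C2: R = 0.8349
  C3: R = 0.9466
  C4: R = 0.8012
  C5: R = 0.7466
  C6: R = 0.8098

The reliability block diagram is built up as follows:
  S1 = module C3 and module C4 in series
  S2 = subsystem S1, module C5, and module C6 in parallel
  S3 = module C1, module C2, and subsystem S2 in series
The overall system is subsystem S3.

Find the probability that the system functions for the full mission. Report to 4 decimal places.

Series (C3 and C4): 0.946600 × 0.801200 = 0.758416
Parallel ([0.758416], C5, and C6): 1 − (1 − 0.758416)(1 − 0.746600)(1 − 0.809800) = 0.988356
Series (C1, C2, and [0.988356]): 0.835100 × 0.834900 × 0.988356 = 0.6891

0.6891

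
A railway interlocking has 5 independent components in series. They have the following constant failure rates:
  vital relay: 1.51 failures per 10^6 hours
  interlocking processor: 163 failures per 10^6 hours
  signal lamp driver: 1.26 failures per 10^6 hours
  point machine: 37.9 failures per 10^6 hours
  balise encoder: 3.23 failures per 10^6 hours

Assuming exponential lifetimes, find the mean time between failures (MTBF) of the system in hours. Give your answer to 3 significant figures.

Series of exponential components: λ_sys = Σ λ_i
λ_sys = 0.00000151 + 0.000163 + 0.00000126 + 0.0000379 + 0.00000323 = 2.0690e-04 /h
MTBF = 1 / λ_sys = 4830 h

4830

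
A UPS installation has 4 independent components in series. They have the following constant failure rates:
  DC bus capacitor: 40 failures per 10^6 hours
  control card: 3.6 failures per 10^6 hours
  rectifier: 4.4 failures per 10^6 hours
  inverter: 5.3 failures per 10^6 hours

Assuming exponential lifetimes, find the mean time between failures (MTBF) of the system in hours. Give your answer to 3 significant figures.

18800

Series of exponential components: λ_sys = Σ λ_i
λ_sys = 0.000040 + 0.0000036 + 0.0000044 + 0.0000053 = 5.3300e-05 /h
MTBF = 1 / λ_sys = 18800 h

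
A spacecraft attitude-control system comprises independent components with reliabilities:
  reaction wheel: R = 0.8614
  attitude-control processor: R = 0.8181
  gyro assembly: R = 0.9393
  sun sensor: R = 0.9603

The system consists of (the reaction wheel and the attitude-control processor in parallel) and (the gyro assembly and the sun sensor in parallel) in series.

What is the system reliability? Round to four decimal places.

Parallel (reaction wheel and attitude-control processor): 1 − (1 − 0.861400)(1 − 0.818100) = 0.974789
Parallel (gyro assembly and sun sensor): 1 − (1 − 0.939300)(1 − 0.960300) = 0.997590
Series ([0.974789] and [0.997590]): 0.974789 × 0.997590 = 0.9724

0.9724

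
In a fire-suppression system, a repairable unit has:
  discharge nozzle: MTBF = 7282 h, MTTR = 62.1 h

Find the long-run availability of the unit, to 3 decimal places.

0.992

A(discharge nozzle) = MTBF/(MTBF+MTTR) = 7282/(7282+62.1) = 0.992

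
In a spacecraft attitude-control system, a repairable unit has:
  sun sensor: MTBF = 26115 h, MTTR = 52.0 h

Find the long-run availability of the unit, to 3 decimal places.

0.998

A(sun sensor) = MTBF/(MTBF+MTTR) = 26115/(26115+52.0) = 0.998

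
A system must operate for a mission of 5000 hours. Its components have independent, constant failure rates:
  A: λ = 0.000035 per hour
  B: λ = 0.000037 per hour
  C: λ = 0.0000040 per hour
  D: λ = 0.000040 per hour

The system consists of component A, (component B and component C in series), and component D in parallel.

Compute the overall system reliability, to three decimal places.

R(A) = exp(−0.000035 × 5000) = 0.83946
R(B) = exp(−0.000037 × 5000) = 0.83110
R(C) = exp(−0.0000040 × 5000) = 0.98020
R(D) = exp(−0.000040 × 5000) = 0.81873
Series (B and C): 0.83110 × 0.98020 = 0.81464
Parallel (A, [0.81464], and D): 1 − (1 − 0.83946)(1 − 0.81464)(1 − 0.81873) = 0.995

0.995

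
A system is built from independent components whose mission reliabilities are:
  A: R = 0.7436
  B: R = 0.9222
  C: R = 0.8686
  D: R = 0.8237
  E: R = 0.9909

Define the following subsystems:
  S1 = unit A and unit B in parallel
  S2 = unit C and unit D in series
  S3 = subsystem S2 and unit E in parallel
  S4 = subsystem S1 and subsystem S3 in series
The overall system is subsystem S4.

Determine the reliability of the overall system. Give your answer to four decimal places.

0.9775

Parallel (A and B): 1 − (1 − 0.743600)(1 − 0.922200) = 0.980052
Series (C and D): 0.868600 × 0.823700 = 0.715466
Parallel ([0.715466] and E): 1 − (1 − 0.715466)(1 − 0.990900) = 0.997411
Series ([0.980052] and [0.997411]): 0.980052 × 0.997411 = 0.9775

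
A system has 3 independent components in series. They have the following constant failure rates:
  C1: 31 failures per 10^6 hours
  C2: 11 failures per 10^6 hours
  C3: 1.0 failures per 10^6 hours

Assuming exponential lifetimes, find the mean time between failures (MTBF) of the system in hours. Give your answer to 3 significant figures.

23300

Series of exponential components: λ_sys = Σ λ_i
λ_sys = 0.000031 + 0.000011 + 0.0000010 = 4.3000e-05 /h
MTBF = 1 / λ_sys = 23300 h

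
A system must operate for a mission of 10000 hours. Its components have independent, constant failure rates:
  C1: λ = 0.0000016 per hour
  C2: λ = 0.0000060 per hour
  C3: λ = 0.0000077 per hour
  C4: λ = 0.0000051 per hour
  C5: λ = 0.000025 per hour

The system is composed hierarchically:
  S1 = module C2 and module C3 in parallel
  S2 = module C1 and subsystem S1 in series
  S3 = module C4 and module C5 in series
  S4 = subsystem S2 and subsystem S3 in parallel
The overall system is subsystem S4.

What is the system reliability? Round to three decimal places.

R(C1) = exp(−0.0000016 × 10000) = 0.98413
R(C2) = exp(−0.0000060 × 10000) = 0.94176
R(C3) = exp(−0.0000077 × 10000) = 0.92589
R(C4) = exp(−0.0000051 × 10000) = 0.95028
R(C5) = exp(−0.000025 × 10000) = 0.77880
Parallel (C2 and C3): 1 − (1 − 0.94176)(1 − 0.92589) = 0.99568
Series (C1 and [0.99568]): 0.98413 × 0.99568 = 0.97988
Series (C4 and C5): 0.95028 × 0.77880 = 0.74008
Parallel ([0.97988] and [0.74008]): 1 − (1 − 0.97988)(1 − 0.74008) = 0.995

0.995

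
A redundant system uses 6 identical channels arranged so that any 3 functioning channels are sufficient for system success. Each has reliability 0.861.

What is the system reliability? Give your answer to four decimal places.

R = Σ_{i=3}^{6} C(6,i) p^i (1−p)^{6−i} with p = 0.861
C(6,3)·0.861^3·0.139^3 = 0.034283
C(6,4)·0.861^4·0.139^2 = 0.159270
C(6,5)·0.861^5·0.139^1 = 0.394622
C(6,6)·0.861^6·0.139^0 = 0.407398
Sum = 0.9956

0.9956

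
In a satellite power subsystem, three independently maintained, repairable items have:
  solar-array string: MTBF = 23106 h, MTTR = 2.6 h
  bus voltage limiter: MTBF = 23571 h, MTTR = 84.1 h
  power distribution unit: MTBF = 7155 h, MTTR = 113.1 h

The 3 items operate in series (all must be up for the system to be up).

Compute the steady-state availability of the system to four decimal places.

0.9808

A(solar-array string) = MTBF/(MTBF+MTTR) = 23106/(23106+2.6) = 0.999887
A(bus voltage limiter) = MTBF/(MTBF+MTTR) = 23571/(23571+84.1) = 0.996445
A(power distribution unit) = MTBF/(MTBF+MTTR) = 7155/(7155+113.1) = 0.984439
Series availability: 0.999887 × 0.996445 × 0.984439 = 0.9808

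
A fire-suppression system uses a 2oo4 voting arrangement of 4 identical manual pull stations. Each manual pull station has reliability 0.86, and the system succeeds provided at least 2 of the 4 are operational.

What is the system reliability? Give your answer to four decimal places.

0.9902

R = Σ_{i=2}^{4} C(4,i) p^i (1−p)^{4−i} with p = 0.86
C(4,2)·0.86^2·0.14^2 = 0.086977
C(4,3)·0.86^3·0.14^1 = 0.356191
C(4,4)·0.86^4·0.14^0 = 0.547008
Sum = 0.9902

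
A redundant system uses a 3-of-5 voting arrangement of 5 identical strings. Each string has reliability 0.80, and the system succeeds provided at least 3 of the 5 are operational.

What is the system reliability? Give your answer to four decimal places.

R = Σ_{i=3}^{5} C(5,i) p^i (1−p)^{5−i} with p = 0.80
C(5,3)·0.80^3·0.20^2 = 0.204800
C(5,4)·0.80^4·0.20^1 = 0.409600
C(5,5)·0.80^5·0.20^0 = 0.327680
Sum = 0.9421

0.9421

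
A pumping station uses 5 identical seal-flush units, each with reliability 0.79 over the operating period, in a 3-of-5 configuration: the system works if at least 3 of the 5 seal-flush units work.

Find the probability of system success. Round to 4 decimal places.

0.9341

R = Σ_{i=3}^{5} C(5,i) p^i (1−p)^{5−i} with p = 0.79
C(5,3)·0.79^3·0.21^2 = 0.217430
C(5,4)·0.79^4·0.21^1 = 0.408976
C(5,5)·0.79^5·0.21^0 = 0.307706
Sum = 0.9341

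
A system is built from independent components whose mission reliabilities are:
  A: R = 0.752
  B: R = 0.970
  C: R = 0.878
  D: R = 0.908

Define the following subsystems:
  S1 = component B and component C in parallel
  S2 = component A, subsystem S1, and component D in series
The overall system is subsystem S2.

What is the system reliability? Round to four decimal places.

0.6803

Parallel (B and C): 1 − (1 − 0.970000)(1 − 0.878000) = 0.996340
Series (A, [0.996340], and D): 0.752000 × 0.996340 × 0.908000 = 0.6803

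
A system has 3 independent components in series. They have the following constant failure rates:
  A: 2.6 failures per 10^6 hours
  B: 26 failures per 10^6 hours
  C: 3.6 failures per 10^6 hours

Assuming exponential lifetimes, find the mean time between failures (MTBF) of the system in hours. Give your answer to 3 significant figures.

31100

Series of exponential components: λ_sys = Σ λ_i
λ_sys = 0.0000026 + 0.000026 + 0.0000036 = 3.2200e-05 /h
MTBF = 1 / λ_sys = 31100 h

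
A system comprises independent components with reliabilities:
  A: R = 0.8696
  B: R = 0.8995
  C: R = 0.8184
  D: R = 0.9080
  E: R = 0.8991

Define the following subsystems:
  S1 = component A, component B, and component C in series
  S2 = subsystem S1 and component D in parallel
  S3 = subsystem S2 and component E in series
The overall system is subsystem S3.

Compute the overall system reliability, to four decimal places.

0.8693

Series (A, B, and C): 0.869600 × 0.899500 × 0.818400 = 0.640157
Parallel ([0.640157] and D): 1 − (1 − 0.640157)(1 − 0.908000) = 0.966894
Series ([0.966894] and E): 0.966894 × 0.899100 = 0.8693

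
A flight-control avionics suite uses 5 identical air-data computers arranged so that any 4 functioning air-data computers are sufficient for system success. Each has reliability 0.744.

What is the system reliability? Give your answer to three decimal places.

0.620

R = Σ_{i=4}^{5} C(5,i) p^i (1−p)^{5−i} with p = 0.744
C(5,4)·0.744^4·0.256^1 = 0.39219
C(5,5)·0.744^5·0.256^0 = 0.22796
Sum = 0.620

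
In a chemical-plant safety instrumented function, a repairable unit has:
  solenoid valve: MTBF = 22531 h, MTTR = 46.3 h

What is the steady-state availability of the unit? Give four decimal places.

0.9979

A(solenoid valve) = MTBF/(MTBF+MTTR) = 22531/(22531+46.3) = 0.9979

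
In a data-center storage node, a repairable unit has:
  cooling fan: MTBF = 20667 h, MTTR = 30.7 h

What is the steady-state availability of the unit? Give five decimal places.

0.99852

A(cooling fan) = MTBF/(MTBF+MTTR) = 20667/(20667+30.7) = 0.99852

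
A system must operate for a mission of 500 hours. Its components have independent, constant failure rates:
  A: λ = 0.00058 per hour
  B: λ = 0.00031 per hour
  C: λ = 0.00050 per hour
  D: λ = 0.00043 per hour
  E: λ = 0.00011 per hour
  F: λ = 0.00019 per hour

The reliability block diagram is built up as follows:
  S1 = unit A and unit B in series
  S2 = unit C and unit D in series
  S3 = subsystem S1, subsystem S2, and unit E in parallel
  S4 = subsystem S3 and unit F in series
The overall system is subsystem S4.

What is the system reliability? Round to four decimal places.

0.9029

R(A) = exp(−0.00058 × 500) = 0.748264
R(B) = exp(−0.00031 × 500) = 0.856415
R(C) = exp(−0.00050 × 500) = 0.778801
R(D) = exp(−0.00043 × 500) = 0.806541
R(E) = exp(−0.00011 × 500) = 0.946485
R(F) = exp(−0.00019 × 500) = 0.909373
Series (A and B): 0.748264 × 0.856415 = 0.640825
Series (C and D): 0.778801 × 0.806541 = 0.628135
Parallel ([0.640825], [0.628135], and E): 1 − (1 − 0.640825)(1 − 0.628135)(1 − 0.946485) = 0.992852
Series ([0.992852] and F): 0.992852 × 0.909373 = 0.9029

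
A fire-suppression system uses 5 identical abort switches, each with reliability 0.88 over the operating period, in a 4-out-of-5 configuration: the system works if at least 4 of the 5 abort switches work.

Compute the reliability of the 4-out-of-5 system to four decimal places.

0.8875

R = Σ_{i=4}^{5} C(5,i) p^i (1−p)^{5−i} with p = 0.88
C(5,4)·0.88^4·0.12^1 = 0.359817
C(5,5)·0.88^5·0.12^0 = 0.527732
Sum = 0.8875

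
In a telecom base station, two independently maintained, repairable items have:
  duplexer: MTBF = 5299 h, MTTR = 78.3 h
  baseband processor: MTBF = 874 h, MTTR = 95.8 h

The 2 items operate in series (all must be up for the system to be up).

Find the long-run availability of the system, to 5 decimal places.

A(duplexer) = MTBF/(MTBF+MTTR) = 5299/(5299+78.3) = 0.985439
A(baseband processor) = MTBF/(MTBF+MTTR) = 874/(874+95.8) = 0.901217
Series availability: 0.985439 × 0.901217 = 0.88809

0.88809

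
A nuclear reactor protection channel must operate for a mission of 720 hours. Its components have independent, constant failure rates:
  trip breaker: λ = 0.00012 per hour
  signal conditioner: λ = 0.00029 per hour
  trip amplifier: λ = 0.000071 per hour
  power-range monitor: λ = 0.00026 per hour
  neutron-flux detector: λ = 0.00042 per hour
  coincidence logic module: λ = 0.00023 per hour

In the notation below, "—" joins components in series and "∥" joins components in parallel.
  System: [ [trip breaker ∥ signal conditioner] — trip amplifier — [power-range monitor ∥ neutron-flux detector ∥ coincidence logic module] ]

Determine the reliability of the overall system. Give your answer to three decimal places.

R(trip breaker) = exp(−0.00012 × 720) = 0.91723
R(signal conditioner) = exp(−0.00029 × 720) = 0.81156
R(trip amplifier) = exp(−0.000071 × 720) = 0.95016
R(power-range monitor) = exp(−0.00026 × 720) = 0.82928
R(neutron-flux detector) = exp(−0.00042 × 720) = 0.73904
R(coincidence logic module) = exp(−0.00023 × 720) = 0.84739
Parallel (trip breaker and signal conditioner): 1 − (1 − 0.91723)(1 − 0.81156) = 0.98440
Parallel (power-range monitor, neutron-flux detector, and coincidence logic module): 1 − (1 − 0.82928)(1 − 0.73904)(1 − 0.84739) = 0.99320
Series ([0.98440], trip amplifier, and [0.99320]): 0.98440 × 0.95016 × 0.99320 = 0.929

0.929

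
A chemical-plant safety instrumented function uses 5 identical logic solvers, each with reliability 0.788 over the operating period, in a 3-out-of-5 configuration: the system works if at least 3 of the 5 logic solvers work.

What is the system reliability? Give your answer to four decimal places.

R = Σ_{i=3}^{5} C(5,i) p^i (1−p)^{5−i} with p = 0.788
C(5,3)·0.788^3·0.212^2 = 0.219913
C(5,4)·0.788^4·0.212^1 = 0.408706
C(5,5)·0.788^5·0.212^0 = 0.303830
Sum = 0.9324

0.9324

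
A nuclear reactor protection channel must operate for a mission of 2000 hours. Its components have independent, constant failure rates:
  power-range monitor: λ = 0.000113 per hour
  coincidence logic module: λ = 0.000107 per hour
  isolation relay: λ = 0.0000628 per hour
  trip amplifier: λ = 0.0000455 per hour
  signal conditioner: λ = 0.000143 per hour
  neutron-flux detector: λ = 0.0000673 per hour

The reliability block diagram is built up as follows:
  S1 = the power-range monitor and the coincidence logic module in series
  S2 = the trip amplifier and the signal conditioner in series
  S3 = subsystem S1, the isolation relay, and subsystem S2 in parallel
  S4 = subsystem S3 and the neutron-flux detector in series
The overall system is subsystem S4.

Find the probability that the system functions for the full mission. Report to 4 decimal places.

0.8625

R(power-range monitor) = exp(−0.000113 × 2000) = 0.797718
R(coincidence logic module) = exp(−0.000107 × 2000) = 0.807348
R(isolation relay) = exp(−0.0000628 × 2000) = 0.881968
R(trip amplifier) = exp(−0.0000455 × 2000) = 0.913018
R(signal conditioner) = exp(−0.000143 × 2000) = 0.751263
R(neutron-flux detector) = exp(−0.0000673 × 2000) = 0.874065
Series (power-range monitor and coincidence logic module): 0.797718 × 0.807348 = 0.644036
Series (trip amplifier and signal conditioner): 0.913018 × 0.751263 = 0.685917
Parallel ([0.644036], isolation relay, and [0.685917]): 1 − (1 − 0.644036)(1 − 0.881968)(1 − 0.685917) = 0.986804
Series ([0.986804] and neutron-flux detector): 0.986804 × 0.874065 = 0.8625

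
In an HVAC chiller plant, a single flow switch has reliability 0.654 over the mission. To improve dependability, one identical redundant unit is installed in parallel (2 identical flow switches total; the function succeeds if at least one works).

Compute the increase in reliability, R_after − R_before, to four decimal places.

0.2263

R_before = 0.654
R_after = 1 − (1 − 0.654)^2 = 0.8803
ΔR = 0.8803 − 0.654 = 0.2263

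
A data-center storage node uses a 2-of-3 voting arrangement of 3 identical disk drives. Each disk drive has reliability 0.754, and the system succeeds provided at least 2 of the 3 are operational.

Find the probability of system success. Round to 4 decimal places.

R = Σ_{i=2}^{3} C(3,i) p^i (1−p)^{3−i} with p = 0.754
C(3,2)·0.754^2·0.246^1 = 0.419565
C(3,3)·0.754^3·0.246^0 = 0.428661
Sum = 0.8482

0.8482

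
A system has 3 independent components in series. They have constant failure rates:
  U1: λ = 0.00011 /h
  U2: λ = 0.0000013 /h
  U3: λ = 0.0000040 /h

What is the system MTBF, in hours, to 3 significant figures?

Series of exponential components: λ_sys = Σ λ_i
λ_sys = 0.00011 + 0.0000013 + 0.0000040 = 1.1530e-04 /h
MTBF = 1 / λ_sys = 8670 h

8670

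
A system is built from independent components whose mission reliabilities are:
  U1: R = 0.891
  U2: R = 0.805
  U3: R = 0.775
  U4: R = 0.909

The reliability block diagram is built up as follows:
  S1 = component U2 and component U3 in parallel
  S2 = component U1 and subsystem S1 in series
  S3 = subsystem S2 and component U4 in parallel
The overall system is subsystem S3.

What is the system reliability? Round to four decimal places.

0.9865

Parallel (U2 and U3): 1 − (1 − 0.805000)(1 − 0.775000) = 0.956125
Series (U1 and [0.956125]): 0.891000 × 0.956125 = 0.851907
Parallel ([0.851907] and U4): 1 − (1 − 0.851907)(1 − 0.909000) = 0.9865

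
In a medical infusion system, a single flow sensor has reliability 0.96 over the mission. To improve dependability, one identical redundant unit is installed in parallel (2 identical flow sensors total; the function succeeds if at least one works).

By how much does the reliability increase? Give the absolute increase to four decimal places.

0.0384

R_before = 0.96
R_after = 1 − (1 − 0.96)^2 = 0.9984
ΔR = 0.9984 − 0.96 = 0.0384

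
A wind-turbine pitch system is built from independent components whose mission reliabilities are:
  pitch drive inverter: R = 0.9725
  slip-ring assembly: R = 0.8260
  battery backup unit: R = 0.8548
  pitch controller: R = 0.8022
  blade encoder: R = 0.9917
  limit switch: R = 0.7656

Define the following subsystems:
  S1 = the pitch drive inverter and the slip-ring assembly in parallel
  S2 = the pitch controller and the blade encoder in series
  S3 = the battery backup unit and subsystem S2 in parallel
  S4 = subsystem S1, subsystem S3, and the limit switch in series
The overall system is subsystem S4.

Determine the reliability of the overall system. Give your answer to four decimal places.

0.7393

Parallel (pitch drive inverter and slip-ring assembly): 1 − (1 − 0.972500)(1 − 0.826000) = 0.995215
Series (pitch controller and blade encoder): 0.802200 × 0.991700 = 0.795542
Parallel (battery backup unit and [0.795542]): 1 − (1 − 0.854800)(1 − 0.795542) = 0.970313
Series ([0.995215], [0.970313], and limit switch): 0.995215 × 0.970313 × 0.765600 = 0.7393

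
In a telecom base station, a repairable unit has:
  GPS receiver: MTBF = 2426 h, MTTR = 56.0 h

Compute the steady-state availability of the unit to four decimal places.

0.9774

A(GPS receiver) = MTBF/(MTBF+MTTR) = 2426/(2426+56.0) = 0.9774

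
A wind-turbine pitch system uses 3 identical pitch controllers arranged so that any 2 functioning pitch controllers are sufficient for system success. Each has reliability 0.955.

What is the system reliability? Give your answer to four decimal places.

0.9941

R = Σ_{i=2}^{3} C(3,i) p^i (1−p)^{3−i} with p = 0.955
C(3,2)·0.955^2·0.045^1 = 0.123123
C(3,3)·0.955^3·0.045^0 = 0.870984
Sum = 0.9941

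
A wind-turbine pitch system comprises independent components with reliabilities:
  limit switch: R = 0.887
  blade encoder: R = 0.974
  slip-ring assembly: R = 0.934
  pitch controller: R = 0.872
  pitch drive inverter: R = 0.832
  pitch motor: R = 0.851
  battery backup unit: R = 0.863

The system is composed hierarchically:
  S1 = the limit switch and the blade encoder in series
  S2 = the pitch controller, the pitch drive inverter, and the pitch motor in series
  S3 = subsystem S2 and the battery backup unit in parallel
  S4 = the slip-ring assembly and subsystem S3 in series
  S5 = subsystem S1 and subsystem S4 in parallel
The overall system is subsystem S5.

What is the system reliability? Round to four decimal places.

Series (limit switch and blade encoder): 0.887000 × 0.974000 = 0.863938
Series (pitch controller, pitch drive inverter, and pitch motor): 0.872000 × 0.832000 × 0.851000 = 0.617404
Parallel ([0.617404] and battery backup unit): 1 − (1 − 0.617404)(1 − 0.863000) = 0.947584
Series (slip-ring assembly and [0.947584]): 0.934000 × 0.947584 = 0.885043
Parallel ([0.863938] and [0.885043]): 1 − (1 − 0.863938)(1 − 0.885043) = 0.9844

0.9844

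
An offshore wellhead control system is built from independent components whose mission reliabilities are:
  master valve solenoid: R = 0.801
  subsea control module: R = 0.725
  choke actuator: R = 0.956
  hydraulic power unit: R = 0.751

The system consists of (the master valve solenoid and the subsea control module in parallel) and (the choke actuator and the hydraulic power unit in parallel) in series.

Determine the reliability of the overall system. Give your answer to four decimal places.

0.9349

Parallel (master valve solenoid and subsea control module): 1 − (1 − 0.801000)(1 − 0.725000) = 0.945275
Parallel (choke actuator and hydraulic power unit): 1 − (1 − 0.956000)(1 − 0.751000) = 0.989044
Series ([0.945275] and [0.989044]): 0.945275 × 0.989044 = 0.9349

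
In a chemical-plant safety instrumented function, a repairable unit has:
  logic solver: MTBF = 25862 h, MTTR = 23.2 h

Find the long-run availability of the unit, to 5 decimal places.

0.99910

A(logic solver) = MTBF/(MTBF+MTTR) = 25862/(25862+23.2) = 0.99910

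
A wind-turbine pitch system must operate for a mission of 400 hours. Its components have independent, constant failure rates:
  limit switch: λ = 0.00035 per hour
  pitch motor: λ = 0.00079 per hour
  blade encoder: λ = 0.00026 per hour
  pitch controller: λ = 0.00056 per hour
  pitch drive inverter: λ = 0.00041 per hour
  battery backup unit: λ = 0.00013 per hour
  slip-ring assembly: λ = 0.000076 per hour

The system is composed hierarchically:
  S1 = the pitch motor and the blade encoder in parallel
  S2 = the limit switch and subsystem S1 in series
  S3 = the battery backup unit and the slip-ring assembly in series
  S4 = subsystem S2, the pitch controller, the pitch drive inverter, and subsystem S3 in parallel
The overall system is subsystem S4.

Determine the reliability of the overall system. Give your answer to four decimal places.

0.9996

R(limit switch) = exp(−0.00035 × 400) = 0.869358
R(pitch motor) = exp(−0.00079 × 400) = 0.729059
R(blade encoder) = exp(−0.00026 × 400) = 0.901225
R(pitch controller) = exp(−0.00056 × 400) = 0.799315
R(pitch drive inverter) = exp(−0.00041 × 400) = 0.848742
R(battery backup unit) = exp(−0.00013 × 400) = 0.949329
R(slip-ring assembly) = exp(−0.000076 × 400) = 0.970057
Parallel (pitch motor and blade encoder): 1 − (1 − 0.729059)(1 − 0.901225) = 0.973238
Series (limit switch and [0.973238]): 0.869358 × 0.973238 = 0.846092
Series (battery backup unit and slip-ring assembly): 0.949329 × 0.970057 = 0.920903
Parallel ([0.846092], pitch controller, pitch drive inverter, and [0.920903]): 1 − (1 − 0.846092)(1 − 0.799315)(1 − 0.848742)(1 − 0.920903) = 0.9996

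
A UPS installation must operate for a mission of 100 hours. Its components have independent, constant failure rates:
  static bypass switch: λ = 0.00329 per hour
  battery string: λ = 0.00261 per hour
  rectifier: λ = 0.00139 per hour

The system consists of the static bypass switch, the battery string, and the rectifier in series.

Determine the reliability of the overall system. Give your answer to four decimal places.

0.4824

R(static bypass switch) = exp(−0.00329 × 100) = 0.719643
R(battery string) = exp(−0.00261 × 100) = 0.770281
R(rectifier) = exp(−0.00139 × 100) = 0.870228
Series (static bypass switch, battery string, and rectifier): 0.719643 × 0.770281 × 0.870228 = 0.4824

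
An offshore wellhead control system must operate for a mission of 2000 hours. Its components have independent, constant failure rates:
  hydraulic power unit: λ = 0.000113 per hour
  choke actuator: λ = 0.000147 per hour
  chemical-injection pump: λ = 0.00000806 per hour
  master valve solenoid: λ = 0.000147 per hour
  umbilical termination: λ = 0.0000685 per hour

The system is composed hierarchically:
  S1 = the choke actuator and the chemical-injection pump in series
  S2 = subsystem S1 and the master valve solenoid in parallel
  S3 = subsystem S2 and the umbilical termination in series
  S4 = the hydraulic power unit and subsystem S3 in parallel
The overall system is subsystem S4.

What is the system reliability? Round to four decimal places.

0.9621

R(hydraulic power unit) = exp(−0.000113 × 2000) = 0.797718
R(choke actuator) = exp(−0.000147 × 2000) = 0.745276
R(chemical-injection pump) = exp(−0.00000806 × 2000) = 0.984009
R(master valve solenoid) = exp(−0.000147 × 2000) = 0.745276
R(umbilical termination) = exp(−0.0000685 × 2000) = 0.871970
Series (choke actuator and chemical-injection pump): 0.745276 × 0.984009 = 0.733358
Parallel ([0.733358] and master valve solenoid): 1 − (1 − 0.733358)(1 − 0.745276) = 0.932080
Series ([0.932080] and umbilical termination): 0.932080 × 0.871970 = 0.812746
Parallel (hydraulic power unit and [0.812746]): 1 − (1 − 0.797718)(1 − 0.812746) = 0.9621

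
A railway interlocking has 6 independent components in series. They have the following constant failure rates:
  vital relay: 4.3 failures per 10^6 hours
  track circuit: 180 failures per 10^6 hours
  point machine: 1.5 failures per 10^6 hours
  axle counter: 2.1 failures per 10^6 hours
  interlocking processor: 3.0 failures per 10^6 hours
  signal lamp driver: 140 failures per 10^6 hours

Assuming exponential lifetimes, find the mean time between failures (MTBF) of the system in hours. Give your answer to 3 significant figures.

3020

Series of exponential components: λ_sys = Σ λ_i
λ_sys = 0.0000043 + 0.00018 + 0.0000015 + 0.0000021 + 0.0000030 + 0.00014 = 3.3090e-04 /h
MTBF = 1 / λ_sys = 3020 h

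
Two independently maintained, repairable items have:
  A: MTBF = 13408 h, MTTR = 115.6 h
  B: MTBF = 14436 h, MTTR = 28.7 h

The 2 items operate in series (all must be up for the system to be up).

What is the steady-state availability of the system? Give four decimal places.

0.9895

A(A) = MTBF/(MTBF+MTTR) = 13408/(13408+115.6) = 0.991452
A(B) = MTBF/(MTBF+MTTR) = 14436/(14436+28.7) = 0.998016
Series availability: 0.991452 × 0.998016 = 0.9895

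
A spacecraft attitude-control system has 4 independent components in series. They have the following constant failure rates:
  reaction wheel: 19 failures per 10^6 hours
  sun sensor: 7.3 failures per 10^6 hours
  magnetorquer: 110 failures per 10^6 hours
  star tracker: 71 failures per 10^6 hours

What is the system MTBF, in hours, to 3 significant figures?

4820

Series of exponential components: λ_sys = Σ λ_i
λ_sys = 0.000019 + 0.0000073 + 0.00011 + 0.000071 = 2.0730e-04 /h
MTBF = 1 / λ_sys = 4820 h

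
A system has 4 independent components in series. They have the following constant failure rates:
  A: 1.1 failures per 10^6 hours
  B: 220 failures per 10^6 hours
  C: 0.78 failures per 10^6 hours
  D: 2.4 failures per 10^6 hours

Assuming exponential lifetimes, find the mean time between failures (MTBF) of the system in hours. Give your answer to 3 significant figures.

Series of exponential components: λ_sys = Σ λ_i
λ_sys = 0.0000011 + 0.00022 + 0.00000078 + 0.0000024 = 2.2428e-04 /h
MTBF = 1 / λ_sys = 4460 h

4460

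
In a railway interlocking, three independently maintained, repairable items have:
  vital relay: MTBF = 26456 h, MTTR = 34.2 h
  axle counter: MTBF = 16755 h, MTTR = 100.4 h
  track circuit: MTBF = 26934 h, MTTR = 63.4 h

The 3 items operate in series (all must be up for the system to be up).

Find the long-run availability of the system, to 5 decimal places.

A(vital relay) = MTBF/(MTBF+MTTR) = 26456/(26456+34.2) = 0.998709
A(axle counter) = MTBF/(MTBF+MTTR) = 16755/(16755+100.4) = 0.994043
A(track circuit) = MTBF/(MTBF+MTTR) = 26934/(26934+63.4) = 0.997652
Series availability: 0.998709 × 0.994043 × 0.997652 = 0.99043

0.99043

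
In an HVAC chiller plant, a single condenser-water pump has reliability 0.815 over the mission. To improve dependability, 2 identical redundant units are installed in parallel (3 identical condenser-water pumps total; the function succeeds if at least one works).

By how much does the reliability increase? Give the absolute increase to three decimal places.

R_before = 0.815
R_after = 1 − (1 − 0.815)^3 = 0.994
ΔR = 0.994 − 0.815 = 0.179

0.179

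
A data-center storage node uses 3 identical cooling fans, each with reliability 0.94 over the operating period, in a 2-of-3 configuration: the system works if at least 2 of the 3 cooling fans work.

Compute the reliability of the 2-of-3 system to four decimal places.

R = Σ_{i=2}^{3} C(3,i) p^i (1−p)^{3−i} with p = 0.94
C(3,2)·0.94^2·0.06^1 = 0.159048
C(3,3)·0.94^3·0.06^0 = 0.830584
Sum = 0.9896

0.9896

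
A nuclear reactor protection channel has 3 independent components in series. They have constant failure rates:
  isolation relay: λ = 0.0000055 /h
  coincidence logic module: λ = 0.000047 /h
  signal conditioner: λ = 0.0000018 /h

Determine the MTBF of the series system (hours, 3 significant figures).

Series of exponential components: λ_sys = Σ λ_i
λ_sys = 0.0000055 + 0.000047 + 0.0000018 = 5.4300e-05 /h
MTBF = 1 / λ_sys = 18400 h

18400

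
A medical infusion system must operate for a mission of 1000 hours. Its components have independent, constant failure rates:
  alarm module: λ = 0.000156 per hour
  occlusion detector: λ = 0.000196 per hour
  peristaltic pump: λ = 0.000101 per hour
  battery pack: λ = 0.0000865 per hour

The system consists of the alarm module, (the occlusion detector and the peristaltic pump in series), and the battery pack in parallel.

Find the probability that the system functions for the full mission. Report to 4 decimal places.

0.9969

R(alarm module) = exp(−0.000156 × 1000) = 0.855559
R(occlusion detector) = exp(−0.000196 × 1000) = 0.822012
R(peristaltic pump) = exp(−0.000101 × 1000) = 0.903933
R(battery pack) = exp(−0.0000865 × 1000) = 0.917136
Series (occlusion detector and peristaltic pump): 0.822012 × 0.903933 = 0.743044
Parallel (alarm module, [0.743044], and battery pack): 1 − (1 − 0.855559)(1 − 0.743044)(1 − 0.917136) = 0.9969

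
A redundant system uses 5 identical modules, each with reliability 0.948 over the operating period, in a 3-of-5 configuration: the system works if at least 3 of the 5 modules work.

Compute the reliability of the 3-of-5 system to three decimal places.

0.999

R = Σ_{i=3}^{5} C(5,i) p^i (1−p)^{5−i} with p = 0.948
C(5,3)·0.948^3·0.052^2 = 0.02304
C(5,4)·0.948^4·0.052^1 = 0.20999
C(5,5)·0.948^5·0.052^0 = 0.76567
Sum = 0.999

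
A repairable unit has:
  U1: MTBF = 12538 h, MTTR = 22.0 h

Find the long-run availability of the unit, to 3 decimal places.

A(U1) = MTBF/(MTBF+MTTR) = 12538/(12538+22.0) = 0.998

0.998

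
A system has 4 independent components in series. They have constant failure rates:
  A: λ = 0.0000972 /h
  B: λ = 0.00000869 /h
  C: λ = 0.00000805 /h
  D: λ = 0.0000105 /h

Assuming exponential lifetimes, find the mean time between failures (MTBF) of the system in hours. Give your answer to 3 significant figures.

Series of exponential components: λ_sys = Σ λ_i
λ_sys = 0.0000972 + 0.00000869 + 0.00000805 + 0.0000105 = 1.2444e-04 /h
MTBF = 1 / λ_sys = 8040 h

8040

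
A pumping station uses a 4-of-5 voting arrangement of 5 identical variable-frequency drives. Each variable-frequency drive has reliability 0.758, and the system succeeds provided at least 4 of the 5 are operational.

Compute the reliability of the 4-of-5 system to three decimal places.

0.650

R = Σ_{i=4}^{5} C(5,i) p^i (1−p)^{5−i} with p = 0.758
C(5,4)·0.758^4·0.242^1 = 0.39945
C(5,5)·0.758^5·0.242^0 = 0.25023
Sum = 0.650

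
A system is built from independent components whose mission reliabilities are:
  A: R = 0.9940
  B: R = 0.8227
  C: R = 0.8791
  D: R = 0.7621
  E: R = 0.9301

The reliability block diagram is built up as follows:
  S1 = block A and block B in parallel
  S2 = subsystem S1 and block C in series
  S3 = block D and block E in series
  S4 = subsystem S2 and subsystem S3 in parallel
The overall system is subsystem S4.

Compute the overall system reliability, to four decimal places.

Parallel (A and B): 1 − (1 − 0.994000)(1 − 0.822700) = 0.998936
Series ([0.998936] and C): 0.998936 × 0.879100 = 0.878165
Series (D and E): 0.762100 × 0.930100 = 0.708829
Parallel ([0.878165] and [0.708829]): 1 − (1 − 0.878165)(1 − 0.708829) = 0.9645

0.9645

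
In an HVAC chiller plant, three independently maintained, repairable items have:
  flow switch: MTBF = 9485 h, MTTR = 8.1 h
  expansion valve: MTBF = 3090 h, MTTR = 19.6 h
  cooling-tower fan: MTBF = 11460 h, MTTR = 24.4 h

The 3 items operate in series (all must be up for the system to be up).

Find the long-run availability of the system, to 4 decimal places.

A(flow switch) = MTBF/(MTBF+MTTR) = 9485/(9485+8.1) = 0.999147
A(expansion valve) = MTBF/(MTBF+MTTR) = 3090/(3090+19.6) = 0.993697
A(cooling-tower fan) = MTBF/(MTBF+MTTR) = 11460/(11460+24.4) = 0.997875
Series availability: 0.999147 × 0.993697 × 0.997875 = 0.9907

0.9907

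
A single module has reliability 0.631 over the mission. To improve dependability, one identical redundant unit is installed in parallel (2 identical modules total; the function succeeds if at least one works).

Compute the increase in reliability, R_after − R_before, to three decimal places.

R_before = 0.631
R_after = 1 − (1 − 0.631)^2 = 0.864
ΔR = 0.864 − 0.631 = 0.233

0.233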